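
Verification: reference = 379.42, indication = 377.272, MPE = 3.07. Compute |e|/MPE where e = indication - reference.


e = indication - reference = 377.272 - 379.42 = -2.1480
|e| = 2.1480
ratio = |e| / MPE = 2.1480 / 3.07
ratio = 0.6997

0.6997


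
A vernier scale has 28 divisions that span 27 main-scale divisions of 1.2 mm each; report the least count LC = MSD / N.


LC = MSD / n_div
= 1.2 / 28
= 0.0429

0.0429


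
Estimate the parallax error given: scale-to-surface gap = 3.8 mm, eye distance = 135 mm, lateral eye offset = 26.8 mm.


error = h * offset / d
= 3.8 * 26.8 / 135
= 0.7544

0.7544


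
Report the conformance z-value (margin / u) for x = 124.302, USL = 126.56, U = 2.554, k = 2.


u = U / k = 2.554 / 2 = 1.277
margin = |USL - x| = |126.56 - 124.302| = 2.258
z = margin / u = 2.258 / 1.277
z = 1.7682

1.7682


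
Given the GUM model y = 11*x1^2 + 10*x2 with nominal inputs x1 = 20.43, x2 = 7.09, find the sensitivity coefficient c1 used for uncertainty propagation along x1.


y = 11*x1^2 + 10*x2
dy/dx1 = 2*11*x1
Evaluate at x1 = 20.43: c1 = 22 * 20.43
c1 = 449.4600

449.4600


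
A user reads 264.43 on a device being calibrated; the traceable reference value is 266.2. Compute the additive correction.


Correction = standard - reading
= 266.2 - 264.43
= 1.7700

1.7700


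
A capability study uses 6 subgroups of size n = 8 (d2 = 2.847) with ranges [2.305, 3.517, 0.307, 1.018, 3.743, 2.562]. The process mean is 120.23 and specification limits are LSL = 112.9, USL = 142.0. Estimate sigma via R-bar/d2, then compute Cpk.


R_bar = (2.305 + 3.517 + 0.307 + 1.018 + 3.743 + 2.562) / 6 = 2.242
sigma = R_bar / d2 = 2.242 / 2.847 = 0.78749561
Cp = (USL - LSL)/(6*sigma) = (142.0 - 112.9)/(6*0.78749561) = 6.1588
Cpu = (142.0 - 120.23)/(3*0.78749561) = 9.2149
Cpl = (120.23 - 112.9)/(3*0.78749561) = 3.1027
Cpk = min(Cpu, Cpl) = 3.1027

3.1027


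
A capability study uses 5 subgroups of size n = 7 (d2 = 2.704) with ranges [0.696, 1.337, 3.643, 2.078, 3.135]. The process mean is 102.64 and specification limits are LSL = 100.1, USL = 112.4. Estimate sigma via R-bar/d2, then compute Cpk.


R_bar = (0.696 + 1.337 + 3.643 + 2.078 + 3.135) / 5 = 2.1778
sigma = R_bar / d2 = 2.1778 / 2.704 = 0.80539941
Cp = (USL - LSL)/(6*sigma) = (112.4 - 100.1)/(6*0.80539941) = 2.5453
Cpu = (112.4 - 102.64)/(3*0.80539941) = 4.0394
Cpl = (102.64 - 100.1)/(3*0.80539941) = 1.0512
Cpk = min(Cpu, Cpl) = 1.0512

1.0512


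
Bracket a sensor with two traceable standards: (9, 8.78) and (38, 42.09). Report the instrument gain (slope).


slope = (y2 - y1) / (x2 - x1)
= (42.09 - 8.78) / (38 - 9)
= 33.3100 / 29
= 1.1486

1.1486


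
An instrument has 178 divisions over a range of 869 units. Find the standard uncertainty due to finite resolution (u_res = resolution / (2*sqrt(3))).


resolution = range / divisions
resolution = 869 / 178 = 4.8820225
u_res = resolution / (2*sqrt(3))
u_res = 4.8820225 / 3.4641016
u_res = 1.4093

1.4093


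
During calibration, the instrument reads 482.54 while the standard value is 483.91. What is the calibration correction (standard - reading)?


Correction = standard - reading
= 483.91 - 482.54
= 1.3700

1.3700


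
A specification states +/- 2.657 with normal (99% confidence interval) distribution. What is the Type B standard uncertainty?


u_B = half_width / 2.576
u_B = 2.657 / 2.576
u_B = 1.0314

1.0314


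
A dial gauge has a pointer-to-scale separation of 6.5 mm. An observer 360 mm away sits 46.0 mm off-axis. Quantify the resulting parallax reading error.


error = h * offset / d
= 6.5 * 46.0 / 360
= 0.8306

0.8306


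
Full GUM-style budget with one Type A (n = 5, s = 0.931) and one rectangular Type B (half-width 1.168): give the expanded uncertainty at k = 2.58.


u_A = s / sqrt(n) = 0.931 / sqrt(5) = 0.41635586
u_B = half_width / sqrt(3) = 1.168 / sqrt(3) = 0.67434511
uc = sqrt(u_A^2 + u_B^2) = sqrt(0.41635586^2 + 0.67434511^2) = 0.79252352
U = k * uc = 2.58 * 0.79252352
U = 2.0447

2.0447


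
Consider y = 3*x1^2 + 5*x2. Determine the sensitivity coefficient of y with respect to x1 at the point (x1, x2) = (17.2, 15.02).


y = 3*x1^2 + 5*x2
dy/dx1 = 2*3*x1
Evaluate at x1 = 17.2: c1 = 6 * 17.2
c1 = 103.2000

103.2000


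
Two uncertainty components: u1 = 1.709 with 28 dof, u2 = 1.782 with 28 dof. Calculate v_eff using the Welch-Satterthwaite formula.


uc = sqrt(u1^2 + u2^2) = sqrt(1.709^2 + 1.782^2) = 2.4690494
v_eff = uc^4 / (u1^4/v1 + u2^4/v2)
= 2.4690494^4 / (1.709^4/28 + 1.782^4/28)
= 37.163715 / 0.66479751
v_eff = 55.9023

55.9023


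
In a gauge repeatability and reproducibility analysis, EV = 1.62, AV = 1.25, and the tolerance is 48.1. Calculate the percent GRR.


GRR = sqrt(EV^2 + AV^2) = sqrt(1.62^2 + 1.25^2) = 2.0461916
%GRR = GRR / tol * 100 = 2.0461916 / 48.1 * 100
%GRR = 4.2540

4.2540


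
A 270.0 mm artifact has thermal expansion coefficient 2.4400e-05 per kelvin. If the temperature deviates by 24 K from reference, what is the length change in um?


dL = L * alpha * dT
= 270.0 * 2.4400e-05 * 24
= 0.1581120 mm
dL_um = 0.1581120 * 1000 = 158.1120 um

158.1120


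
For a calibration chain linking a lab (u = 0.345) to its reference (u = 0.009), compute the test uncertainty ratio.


TUR = u_lab / u_ref
= 0.345 / 0.009
= 38.3333

38.3333


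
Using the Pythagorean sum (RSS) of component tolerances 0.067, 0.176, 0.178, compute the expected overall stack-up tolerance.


RSS = sqrt(0.067^2 + 0.176^2 + 0.178^2)
= sqrt(0.067149)
= 0.2591

0.2591


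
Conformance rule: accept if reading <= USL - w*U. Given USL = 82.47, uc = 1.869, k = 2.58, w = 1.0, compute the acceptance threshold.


U = k * uc = 2.58 * 1.869 = 4.82202
guard band g = w * U = 1.0 * 4.82202 = 4.82202
AL = USL - g = 82.47 - 4.82202
AL = 77.6480

77.6480


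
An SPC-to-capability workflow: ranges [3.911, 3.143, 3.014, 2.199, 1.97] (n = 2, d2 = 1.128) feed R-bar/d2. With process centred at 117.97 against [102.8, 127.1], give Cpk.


R_bar = (3.911 + 3.143 + 3.014 + 2.199 + 1.97) / 5 = 2.8474
sigma = R_bar / d2 = 2.8474 / 1.128 = 2.5242908
Cp = (USL - LSL)/(6*sigma) = (127.1 - 102.8)/(6*2.5242908) = 1.6044
Cpu = (127.1 - 117.97)/(3*2.5242908) = 1.2056
Cpl = (117.97 - 102.8)/(3*2.5242908) = 2.0032
Cpk = min(Cpu, Cpl) = 1.2056

1.2056


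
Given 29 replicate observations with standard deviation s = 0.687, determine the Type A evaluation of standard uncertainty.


u_A = s / sqrt(n)
u_A = 0.687 / sqrt(29)
u_A = 0.687 / 5.3851648
u_A = 0.1276

0.1276


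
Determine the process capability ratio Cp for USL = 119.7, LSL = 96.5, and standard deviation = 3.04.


Cp = (USL - LSL) / (6 * sigma)
= (119.7 - 96.5) / (6 * 3.04)
= 23.2000 / 18.2400
= 1.2719

1.2719


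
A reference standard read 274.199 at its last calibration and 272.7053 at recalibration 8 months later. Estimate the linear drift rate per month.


rate = (v2 - v1) / months
= (272.7053 - 274.199) / 8
= -1.4937 / 8
= -0.1867

-0.1867


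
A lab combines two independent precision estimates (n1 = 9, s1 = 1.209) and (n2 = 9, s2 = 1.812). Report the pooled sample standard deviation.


s_p = sqrt(((n1-1)*s1^2 + (n2-1)*s2^2) / (n1+n2-2))
numerator = (9-1)*1.209^2 + (9-1)*1.812^2 = 11.693448 + 26.266752 = 37.9602
denominator = 9 + 9 - 2 = 16
s_p^2 = 37.9602 / 16 = 2.3725125
s_p = sqrt(2.3725125) = 1.5403

1.5403


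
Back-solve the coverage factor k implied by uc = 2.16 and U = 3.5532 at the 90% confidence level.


k = U / uc
k = 3.5532 / 2.16
k = 1.645

1.645


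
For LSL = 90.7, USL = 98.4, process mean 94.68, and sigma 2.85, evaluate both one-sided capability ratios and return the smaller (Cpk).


Cpu = (USL - mean) / (3*sigma) = (98.4 - 94.68) / (3*2.85) = 0.4351
Cpl = (mean - LSL) / (3*sigma) = (94.68 - 90.7) / (3*2.85) = 0.4655
Cpk = min(Cpu, Cpl) = 0.4351

0.4351


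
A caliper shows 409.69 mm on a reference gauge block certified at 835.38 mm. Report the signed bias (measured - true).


Systematic error = measured - true
= 409.69 - 835.38
= -425.6900

-425.6900


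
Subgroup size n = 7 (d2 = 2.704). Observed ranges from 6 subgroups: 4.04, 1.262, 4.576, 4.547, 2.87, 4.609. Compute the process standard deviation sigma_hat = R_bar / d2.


R_bar = (4.04 + 1.262 + 4.576 + 4.547 + 2.87 + 4.609) / 6
R_bar = 21.904 / 6 = 3.6506667
sigma_hat = R_bar / d2 = 3.6506667 / 2.704 = 1.3501

1.3501


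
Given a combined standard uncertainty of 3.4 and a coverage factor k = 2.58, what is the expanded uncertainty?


U = k * uc
U = 2.58 * 3.4
U = 8.7720

8.7720


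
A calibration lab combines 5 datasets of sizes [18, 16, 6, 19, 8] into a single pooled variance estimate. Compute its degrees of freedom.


nu = sum_i (n_i - 1)
nu = ((18 - 1) + (16 - 1) + (6 - 1) + (19 - 1) + (8 - 1))
nu = 17 + 15 + 5 + 18 + 7
nu = 62

62


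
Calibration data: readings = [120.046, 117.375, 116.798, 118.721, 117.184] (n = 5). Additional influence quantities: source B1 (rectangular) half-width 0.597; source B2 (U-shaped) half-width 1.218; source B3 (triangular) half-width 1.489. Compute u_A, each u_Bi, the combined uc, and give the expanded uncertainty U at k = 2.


mean = (120.046 + 117.375 + 116.798 + 118.721 + 117.184) / 5 = 118.0248
s = sqrt(sum((x - mean)^2)/(n-1)) = 1.3420289
u_A = s / sqrt(n) = 1.3420289 / sqrt(5) = 0.60017357
u_B1 = 0.597 / sqrt(3) = 0.34467811
u_B2 = 1.218 / sqrt(2) = 0.86125606
u_B3 = 1.489 / sqrt(6) = 0.6078817
uc = sqrt(0.60017357^2 + 0.34467811^2 + 0.86125606^2 + 0.6078817^2) = 1.2610684
U = k * uc = 2 * 1.2610684
U = 2.5221

2.5221


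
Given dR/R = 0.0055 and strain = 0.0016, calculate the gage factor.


GF = (dR/R) / epsilon
= 0.0055 / 0.0016
= 3.4375

3.4375


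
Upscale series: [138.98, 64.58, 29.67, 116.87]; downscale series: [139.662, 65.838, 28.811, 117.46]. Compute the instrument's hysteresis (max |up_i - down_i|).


|138.98 - 139.662| = 0.6820
|64.58 - 65.838| = 1.2580
|29.67 - 28.811| = 0.8590
|116.87 - 117.46| = 0.5900
hysteresis = max(diffs) = 1.2580

1.2580


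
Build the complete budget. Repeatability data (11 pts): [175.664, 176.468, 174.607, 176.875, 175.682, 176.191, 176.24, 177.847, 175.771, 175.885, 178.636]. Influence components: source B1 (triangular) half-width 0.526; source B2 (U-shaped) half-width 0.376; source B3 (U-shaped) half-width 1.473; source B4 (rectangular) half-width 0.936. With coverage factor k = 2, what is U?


mean = (175.664 + 176.468 + 174.607 + 176.875 + 175.682 + 176.191 + 176.24 + 177.847 + 175.771 + 175.885 + 178.636) / 11 = 176.3514545
s = sqrt(sum((x - mean)^2)/(n-1)) = 1.1090558
u_A = s / sqrt(n) = 1.1090558 / sqrt(11) = 0.33439291
u_B1 = 0.526 / sqrt(6) = 0.2147386
u_B2 = 0.376 / sqrt(2) = 0.26587215
u_B3 = 1.473 / sqrt(2) = 1.0415683
u_B4 = 0.936 / sqrt(3) = 0.54039985
uc = sqrt(0.33439291^2 + 0.2147386^2 + 0.26587215^2 + 1.0415683^2 + 0.54039985^2) = 1.2670895
U = k * uc = 2 * 1.2670895
U = 2.5342

2.5342


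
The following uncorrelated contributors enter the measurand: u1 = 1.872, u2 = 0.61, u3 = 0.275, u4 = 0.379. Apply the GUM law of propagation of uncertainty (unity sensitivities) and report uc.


uc = sqrt(1.872^2 + 0.61^2 + 0.275^2 + 0.379^2)
uc = sqrt(4.09575)
uc = 2.0238

2.0238


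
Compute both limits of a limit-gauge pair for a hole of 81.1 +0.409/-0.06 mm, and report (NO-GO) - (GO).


GO = nominal - lower_tol (smallest hole = maximum material condition)
GO = 81.1 - 0.06 = 81.04
NO-GO = nominal + upper_tol (largest hole = least material condition)
NO-GO = 81.1 + 0.409 = 81.509
spread = NO-GO - GO = 81.509 - 81.04 = 0.4690

0.4690


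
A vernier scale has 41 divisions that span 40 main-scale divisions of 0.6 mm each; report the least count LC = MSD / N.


LC = MSD / n_div
= 0.6 / 41
= 0.0146

0.0146


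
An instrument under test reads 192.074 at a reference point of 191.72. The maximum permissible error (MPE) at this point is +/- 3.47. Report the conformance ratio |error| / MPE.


e = indication - reference = 192.074 - 191.72 = 0.3540
|e| = 0.3540
ratio = |e| / MPE = 0.3540 / 3.47
ratio = 0.1020

0.1020


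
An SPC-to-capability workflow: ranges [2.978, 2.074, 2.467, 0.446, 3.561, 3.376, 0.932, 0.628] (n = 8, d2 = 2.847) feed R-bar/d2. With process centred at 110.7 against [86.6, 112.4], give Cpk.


R_bar = (2.978 + 2.074 + 2.467 + 0.446 + 3.561 + 3.376 + 0.932 + 0.628) / 8 = 2.05775
sigma = R_bar / d2 = 2.05775 / 2.847 = 0.72277836
Cp = (USL - LSL)/(6*sigma) = (112.4 - 86.6)/(6*0.72277836) = 5.9493
Cpu = (112.4 - 110.7)/(3*0.72277836) = 0.7840
Cpl = (110.7 - 86.6)/(3*0.72277836) = 11.1145
Cpk = min(Cpu, Cpl) = 0.7840

0.7840


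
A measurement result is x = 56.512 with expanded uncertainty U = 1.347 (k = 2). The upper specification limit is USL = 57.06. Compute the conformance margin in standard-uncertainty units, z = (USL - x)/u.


u = U / k = 1.347 / 2 = 0.6735
margin = |USL - x| = |57.06 - 56.512| = 0.548
z = margin / u = 0.548 / 0.6735
z = 0.8137

0.8137


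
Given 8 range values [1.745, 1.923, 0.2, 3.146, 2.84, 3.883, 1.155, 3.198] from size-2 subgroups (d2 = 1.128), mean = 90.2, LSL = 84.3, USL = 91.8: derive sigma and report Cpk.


R_bar = (1.745 + 1.923 + 0.2 + 3.146 + 2.84 + 3.883 + 1.155 + 3.198) / 8 = 2.26125
sigma = R_bar / d2 = 2.26125 / 1.128 = 2.0046543
Cp = (USL - LSL)/(6*sigma) = (91.8 - 84.3)/(6*2.0046543) = 0.6235
Cpu = (91.8 - 90.2)/(3*2.0046543) = 0.2660
Cpl = (90.2 - 84.3)/(3*2.0046543) = 0.9811
Cpk = min(Cpu, Cpl) = 0.2660

0.2660


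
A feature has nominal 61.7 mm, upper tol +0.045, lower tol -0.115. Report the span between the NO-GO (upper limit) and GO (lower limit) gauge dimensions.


GO = nominal - lower_tol (smallest hole = maximum material condition)
GO = 61.7 - 0.115 = 61.585
NO-GO = nominal + upper_tol (largest hole = least material condition)
NO-GO = 61.7 + 0.045 = 61.745
spread = NO-GO - GO = 61.745 - 61.585 = 0.1600

0.1600


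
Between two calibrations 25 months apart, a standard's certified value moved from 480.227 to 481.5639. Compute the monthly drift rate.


rate = (v2 - v1) / months
= (481.5639 - 480.227) / 25
= 1.3369 / 25
= 0.0535

0.0535


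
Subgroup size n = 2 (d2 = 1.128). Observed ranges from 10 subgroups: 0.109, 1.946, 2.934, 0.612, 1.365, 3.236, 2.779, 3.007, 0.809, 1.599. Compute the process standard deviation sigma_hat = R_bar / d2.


R_bar = (0.109 + 1.946 + 2.934 + 0.612 + 1.365 + 3.236 + 2.779 + 3.007 + 0.809 + 1.599) / 10
R_bar = 18.396 / 10 = 1.8396
sigma_hat = R_bar / d2 = 1.8396 / 1.128 = 1.6309

1.6309


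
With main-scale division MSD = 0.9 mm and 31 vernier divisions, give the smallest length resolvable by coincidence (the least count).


LC = MSD / n_div
= 0.9 / 31
= 0.0290

0.0290


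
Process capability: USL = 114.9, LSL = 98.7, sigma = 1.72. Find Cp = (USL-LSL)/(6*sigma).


Cp = (USL - LSL) / (6 * sigma)
= (114.9 - 98.7) / (6 * 1.72)
= 16.2000 / 10.3200
= 1.5698

1.5698


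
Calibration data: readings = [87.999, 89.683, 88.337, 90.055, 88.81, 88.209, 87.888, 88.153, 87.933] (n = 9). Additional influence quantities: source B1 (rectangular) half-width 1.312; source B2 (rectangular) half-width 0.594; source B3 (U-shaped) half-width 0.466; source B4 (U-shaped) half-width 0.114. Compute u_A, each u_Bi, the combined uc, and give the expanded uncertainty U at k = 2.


mean = (87.999 + 89.683 + 88.337 + 90.055 + 88.81 + 88.209 + 87.888 + 88.153 + 87.933) / 9 = 88.563
s = sqrt(sum((x - mean)^2)/(n-1)) = 0.79503035
u_A = s / sqrt(n) = 0.79503035 / sqrt(9) = 0.26501012
u_B1 = 1.312 / sqrt(3) = 0.75748355
u_B2 = 0.594 / sqrt(3) = 0.34294606
u_B3 = 0.466 / sqrt(2) = 0.32951176
u_B4 = 0.114 / sqrt(2) = 0.080610173
uc = sqrt(0.26501012^2 + 0.75748355^2 + 0.34294606^2 + 0.32951176^2 + 0.080610173^2) = 0.93632243
U = k * uc = 2 * 0.93632243
U = 1.8726

1.8726


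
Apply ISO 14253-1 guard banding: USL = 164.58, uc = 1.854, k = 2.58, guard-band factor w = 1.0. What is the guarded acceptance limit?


U = k * uc = 2.58 * 1.854 = 4.78332
guard band g = w * U = 1.0 * 4.78332 = 4.78332
AL = USL - g = 164.58 - 4.78332
AL = 159.7967

159.7967


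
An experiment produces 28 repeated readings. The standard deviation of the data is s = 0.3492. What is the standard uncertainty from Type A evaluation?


u_A = s / sqrt(n)
u_A = 0.3492 / sqrt(28)
u_A = 0.3492 / 5.2915026
u_A = 0.0660

0.0660


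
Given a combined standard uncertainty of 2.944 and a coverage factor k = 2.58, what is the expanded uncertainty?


U = k * uc
U = 2.58 * 2.944
U = 7.5955

7.5955


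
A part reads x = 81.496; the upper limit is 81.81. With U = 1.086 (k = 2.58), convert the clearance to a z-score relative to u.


u = U / k = 1.086 / 2.58 = 0.42093023
margin = |USL - x| = |81.81 - 81.496| = 0.314
z = margin / u = 0.314 / 0.42093023
z = 0.7460

0.7460


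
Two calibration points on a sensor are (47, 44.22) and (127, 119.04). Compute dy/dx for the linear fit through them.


slope = (y2 - y1) / (x2 - x1)
= (119.04 - 44.22) / (127 - 47)
= 74.8200 / 80
= 0.9353

0.9353


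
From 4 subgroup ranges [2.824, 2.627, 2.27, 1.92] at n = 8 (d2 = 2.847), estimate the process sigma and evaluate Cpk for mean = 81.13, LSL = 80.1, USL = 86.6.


R_bar = (2.824 + 2.627 + 2.27 + 1.92) / 4 = 2.41025
sigma = R_bar / d2 = 2.41025 / 2.847 = 0.8465929
Cp = (USL - LSL)/(6*sigma) = (86.6 - 80.1)/(6*0.8465929) = 1.2796
Cpu = (86.6 - 81.13)/(3*0.8465929) = 2.1537
Cpl = (81.13 - 80.1)/(3*0.8465929) = 0.4055
Cpk = min(Cpu, Cpl) = 0.4055

0.4055


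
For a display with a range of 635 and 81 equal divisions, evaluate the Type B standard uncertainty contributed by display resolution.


resolution = range / divisions
resolution = 635 / 81 = 7.8395062
u_res = resolution / (2*sqrt(3))
u_res = 7.8395062 / 3.4641016
u_res = 2.2631

2.2631


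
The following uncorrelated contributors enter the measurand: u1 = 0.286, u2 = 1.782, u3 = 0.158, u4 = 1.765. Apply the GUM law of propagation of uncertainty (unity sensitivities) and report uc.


uc = sqrt(0.286^2 + 1.782^2 + 0.158^2 + 1.765^2)
uc = sqrt(6.397509)
uc = 2.5293

2.5293


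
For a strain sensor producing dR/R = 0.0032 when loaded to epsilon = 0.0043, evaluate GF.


GF = (dR/R) / epsilon
= 0.0032 / 0.0043
= 0.7442

0.7442


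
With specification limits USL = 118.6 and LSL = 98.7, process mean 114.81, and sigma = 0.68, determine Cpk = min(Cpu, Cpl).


Cpu = (USL - mean) / (3*sigma) = (118.6 - 114.81) / (3*0.68) = 1.8578
Cpl = (mean - LSL) / (3*sigma) = (114.81 - 98.7) / (3*0.68) = 7.8971
Cpk = min(Cpu, Cpl) = 1.8578

1.8578


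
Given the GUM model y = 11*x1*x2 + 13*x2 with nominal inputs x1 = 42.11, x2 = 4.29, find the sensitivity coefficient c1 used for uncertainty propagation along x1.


y = 11*x1*x2 + 13*x2
dy/dx1 = 11*x2
Evaluate at x2 = 4.29: c1 = 11 * 4.29
c1 = 47.1900

47.1900


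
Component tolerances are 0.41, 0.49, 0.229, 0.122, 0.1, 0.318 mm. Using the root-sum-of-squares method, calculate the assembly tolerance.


RSS = sqrt(0.41^2 + 0.49^2 + 0.229^2 + 0.122^2 + 0.1^2 + 0.318^2)
= sqrt(0.586649)
= 0.7659

0.7659


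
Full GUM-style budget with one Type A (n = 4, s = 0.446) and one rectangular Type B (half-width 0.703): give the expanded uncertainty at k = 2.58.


u_A = s / sqrt(n) = 0.446 / sqrt(4) = 0.223
u_B = half_width / sqrt(3) = 0.703 / sqrt(3) = 0.40587724
uc = sqrt(u_A^2 + u_B^2) = sqrt(0.223^2 + 0.40587724^2) = 0.46310402
U = k * uc = 2.58 * 0.46310402
U = 1.1948

1.1948


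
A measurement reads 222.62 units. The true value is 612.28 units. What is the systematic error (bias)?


Systematic error = measured - true
= 222.62 - 612.28
= -389.6600

-389.6600


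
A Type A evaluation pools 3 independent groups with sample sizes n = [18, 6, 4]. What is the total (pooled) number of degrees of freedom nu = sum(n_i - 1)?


nu = sum_i (n_i - 1)
nu = ((18 - 1) + (6 - 1) + (4 - 1))
nu = 17 + 5 + 3
nu = 25

25


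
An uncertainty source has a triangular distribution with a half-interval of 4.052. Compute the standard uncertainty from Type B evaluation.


u_B = half_width / sqrt(6)
u_B = 4.052 / 2.4494897
u_B = 1.6542

1.6542


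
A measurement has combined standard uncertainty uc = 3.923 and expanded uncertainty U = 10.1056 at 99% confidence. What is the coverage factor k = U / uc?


k = U / uc
k = 10.1056 / 3.923
k = 2.576

2.576


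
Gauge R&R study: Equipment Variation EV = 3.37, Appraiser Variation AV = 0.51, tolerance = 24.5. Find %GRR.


GRR = sqrt(EV^2 + AV^2) = sqrt(3.37^2 + 0.51^2) = 3.408372
%GRR = GRR / tol * 100 = 3.408372 / 24.5 * 100
%GRR = 13.9117

13.9117


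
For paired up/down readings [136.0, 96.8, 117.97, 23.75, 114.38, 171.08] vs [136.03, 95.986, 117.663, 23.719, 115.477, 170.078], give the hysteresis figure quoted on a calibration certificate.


|136.0 - 136.03| = 0.0300
|96.8 - 95.986| = 0.8140
|117.97 - 117.663| = 0.3070
|23.75 - 23.719| = 0.0310
|114.38 - 115.477| = 1.0970
|171.08 - 170.078| = 1.0020
hysteresis = max(diffs) = 1.0970

1.0970


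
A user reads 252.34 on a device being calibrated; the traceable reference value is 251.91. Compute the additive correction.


Correction = standard - reading
= 251.91 - 252.34
= -0.4300

-0.4300


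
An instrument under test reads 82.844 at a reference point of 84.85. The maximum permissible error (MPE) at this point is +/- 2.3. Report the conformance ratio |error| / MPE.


e = indication - reference = 82.844 - 84.85 = -2.0060
|e| = 2.0060
ratio = |e| / MPE = 2.0060 / 2.3
ratio = 0.8722

0.8722


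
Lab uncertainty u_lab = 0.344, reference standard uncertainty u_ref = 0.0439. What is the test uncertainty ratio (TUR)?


TUR = u_lab / u_ref
= 0.344 / 0.0439
= 7.8360

7.8360


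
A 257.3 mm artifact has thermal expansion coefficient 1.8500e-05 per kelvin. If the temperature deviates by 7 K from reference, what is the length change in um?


dL = L * alpha * dT
= 257.3 * 1.8500e-05 * 7
= 0.0333203 mm
dL_um = 0.0333203 * 1000 = 33.3203 um

33.3203


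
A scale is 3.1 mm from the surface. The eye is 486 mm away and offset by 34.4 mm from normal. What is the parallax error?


error = h * offset / d
= 3.1 * 34.4 / 486
= 0.2194

0.2194


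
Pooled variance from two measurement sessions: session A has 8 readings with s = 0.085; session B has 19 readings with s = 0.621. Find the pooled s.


s_p = sqrt(((n1-1)*s1^2 + (n2-1)*s2^2) / (n1+n2-2))
numerator = (8-1)*0.085^2 + (19-1)*0.621^2 = 0.050575 + 6.941538 = 6.992113
denominator = 8 + 19 - 2 = 25
s_p^2 = 6.992113 / 25 = 0.27968452
s_p = sqrt(0.27968452) = 0.5289

0.5289


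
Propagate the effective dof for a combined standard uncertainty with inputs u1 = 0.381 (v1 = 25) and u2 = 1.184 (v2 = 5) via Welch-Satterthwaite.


uc = sqrt(u1^2 + u2^2) = sqrt(0.381^2 + 1.184^2) = 1.2437914
v_eff = uc^4 / (u1^4/v1 + u2^4/v2)
= 1.2437914^4 / (0.381^4/25 + 1.184^4/5)
= 2.3932617 / 0.39388292
v_eff = 6.0761

6.0761


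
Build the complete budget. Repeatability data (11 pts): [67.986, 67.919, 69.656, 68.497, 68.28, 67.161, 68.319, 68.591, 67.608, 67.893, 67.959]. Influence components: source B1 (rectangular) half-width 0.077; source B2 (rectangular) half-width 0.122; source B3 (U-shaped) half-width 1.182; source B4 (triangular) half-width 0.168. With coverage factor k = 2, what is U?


mean = (67.986 + 67.919 + 69.656 + 68.497 + 68.28 + 67.161 + 68.319 + 68.591 + 67.608 + 67.893 + 67.959) / 11 = 68.16990909
s = sqrt(sum((x - mean)^2)/(n-1)) = 0.63864692
u_A = s / sqrt(n) = 0.63864692 / sqrt(11) = 0.19255929
u_B1 = 0.077 / sqrt(3) = 0.044455971
u_B2 = 0.122 / sqrt(3) = 0.070436733
u_B3 = 1.182 / sqrt(2) = 0.83580022
u_B4 = 0.168 / sqrt(6) = 0.068585713
uc = sqrt(0.19255929^2 + 0.044455971^2 + 0.070436733^2 + 0.83580022^2 + 0.068585713^2) = 0.86445518
U = k * uc = 2 * 0.86445518
U = 1.7289

1.7289


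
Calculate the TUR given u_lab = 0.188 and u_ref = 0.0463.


TUR = u_lab / u_ref
= 0.188 / 0.0463
= 4.0605

4.0605


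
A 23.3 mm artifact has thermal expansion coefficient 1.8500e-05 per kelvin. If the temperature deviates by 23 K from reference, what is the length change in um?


dL = L * alpha * dT
= 23.3 * 1.8500e-05 * 23
= 0.0099141 mm
dL_um = 0.0099141 * 1000 = 9.9141 um

9.9141


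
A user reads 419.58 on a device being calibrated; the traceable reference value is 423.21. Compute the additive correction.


Correction = standard - reading
= 423.21 - 419.58
= 3.6300

3.6300


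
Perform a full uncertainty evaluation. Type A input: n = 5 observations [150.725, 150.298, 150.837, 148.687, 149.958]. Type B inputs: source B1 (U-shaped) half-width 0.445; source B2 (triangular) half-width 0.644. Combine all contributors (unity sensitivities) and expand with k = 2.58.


mean = (150.725 + 150.298 + 150.837 + 148.687 + 149.958) / 5 = 150.101
s = sqrt(sum((x - mean)^2)/(n-1)) = 0.86454121
u_A = s / sqrt(n) = 0.86454121 / sqrt(5) = 0.38663458
u_B1 = 0.445 / sqrt(2) = 0.31466252
u_B2 = 0.644 / sqrt(6) = 0.2629119
uc = sqrt(0.38663458^2 + 0.31466252^2 + 0.2629119^2) = 0.56357916
U = k * uc = 2.58 * 0.56357916
U = 1.4540

1.4540


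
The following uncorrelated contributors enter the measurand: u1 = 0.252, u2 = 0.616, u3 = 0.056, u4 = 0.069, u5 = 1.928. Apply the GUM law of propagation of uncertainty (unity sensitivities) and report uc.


uc = sqrt(0.252^2 + 0.616^2 + 0.056^2 + 0.069^2 + 1.928^2)
uc = sqrt(4.168041)
uc = 2.0416

2.0416


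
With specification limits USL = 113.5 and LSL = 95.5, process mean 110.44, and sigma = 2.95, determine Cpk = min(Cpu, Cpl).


Cpu = (USL - mean) / (3*sigma) = (113.5 - 110.44) / (3*2.95) = 0.3458
Cpl = (mean - LSL) / (3*sigma) = (110.44 - 95.5) / (3*2.95) = 1.6881
Cpk = min(Cpu, Cpl) = 0.3458

0.3458


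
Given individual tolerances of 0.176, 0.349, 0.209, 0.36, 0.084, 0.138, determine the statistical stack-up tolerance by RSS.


RSS = sqrt(0.176^2 + 0.349^2 + 0.209^2 + 0.36^2 + 0.084^2 + 0.138^2)
= sqrt(0.352158)
= 0.5934

0.5934


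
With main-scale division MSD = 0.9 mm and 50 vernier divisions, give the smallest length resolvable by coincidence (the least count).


LC = MSD / n_div
= 0.9 / 50
= 0.0180

0.0180


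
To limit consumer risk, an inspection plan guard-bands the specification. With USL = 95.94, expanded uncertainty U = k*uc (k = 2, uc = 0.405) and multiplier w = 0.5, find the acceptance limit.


U = k * uc = 2 * 0.405 = 0.81
guard band g = w * U = 0.5 * 0.81 = 0.405
AL = USL - g = 95.94 - 0.405
AL = 95.5350

95.5350


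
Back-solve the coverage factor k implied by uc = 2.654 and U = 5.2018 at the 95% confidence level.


k = U / uc
k = 5.2018 / 2.654
k = 1.96

1.96


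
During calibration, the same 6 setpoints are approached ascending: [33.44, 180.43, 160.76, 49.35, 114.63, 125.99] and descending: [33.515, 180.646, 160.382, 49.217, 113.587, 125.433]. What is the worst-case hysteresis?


|33.44 - 33.515| = 0.0750
|180.43 - 180.646| = 0.2160
|160.76 - 160.382| = 0.3780
|49.35 - 49.217| = 0.1330
|114.63 - 113.587| = 1.0430
|125.99 - 125.433| = 0.5570
hysteresis = max(diffs) = 1.0430

1.0430


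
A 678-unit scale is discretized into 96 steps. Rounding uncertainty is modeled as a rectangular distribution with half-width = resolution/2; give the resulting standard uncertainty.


resolution = range / divisions
resolution = 678 / 96 = 7.0625
u_res = resolution / (2*sqrt(3))
u_res = 7.0625 / 3.4641016
u_res = 2.0388

2.0388


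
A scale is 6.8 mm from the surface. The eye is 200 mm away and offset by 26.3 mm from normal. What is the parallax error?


error = h * offset / d
= 6.8 * 26.3 / 200
= 0.8942

0.8942


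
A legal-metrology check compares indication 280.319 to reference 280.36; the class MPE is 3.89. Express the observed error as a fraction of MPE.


e = indication - reference = 280.319 - 280.36 = -0.0410
|e| = 0.0410
ratio = |e| / MPE = 0.0410 / 3.89
ratio = 0.0105

0.0105


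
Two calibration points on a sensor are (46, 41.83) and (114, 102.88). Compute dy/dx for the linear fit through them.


slope = (y2 - y1) / (x2 - x1)
= (102.88 - 41.83) / (114 - 46)
= 61.0500 / 68
= 0.8978

0.8978


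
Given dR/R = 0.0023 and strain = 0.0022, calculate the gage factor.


GF = (dR/R) / epsilon
= 0.0023 / 0.0022
= 1.0455

1.0455


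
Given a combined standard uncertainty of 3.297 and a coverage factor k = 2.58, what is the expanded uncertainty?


U = k * uc
U = 2.58 * 3.297
U = 8.5063

8.5063


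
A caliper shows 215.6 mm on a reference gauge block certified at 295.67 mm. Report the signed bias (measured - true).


Systematic error = measured - true
= 215.6 - 295.67
= -80.0700

-80.0700


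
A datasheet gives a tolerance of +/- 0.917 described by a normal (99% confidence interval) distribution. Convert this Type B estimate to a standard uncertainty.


u_B = half_width / 2.576
u_B = 0.917 / 2.576
u_B = 0.3560

0.3560


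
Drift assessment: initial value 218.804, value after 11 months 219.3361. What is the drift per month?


rate = (v2 - v1) / months
= (219.3361 - 218.804) / 11
= 0.5321 / 11
= 0.0484

0.0484


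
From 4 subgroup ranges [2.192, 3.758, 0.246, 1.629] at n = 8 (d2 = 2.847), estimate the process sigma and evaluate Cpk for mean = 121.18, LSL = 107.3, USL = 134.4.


R_bar = (2.192 + 3.758 + 0.246 + 1.629) / 4 = 1.95625
sigma = R_bar / d2 = 1.95625 / 2.847 = 0.6871268
Cp = (USL - LSL)/(6*sigma) = (134.4 - 107.3)/(6*0.6871268) = 6.5733
Cpu = (134.4 - 121.18)/(3*0.6871268) = 6.4132
Cpl = (121.18 - 107.3)/(3*0.6871268) = 6.7334
Cpk = min(Cpu, Cpl) = 6.4132

6.4132


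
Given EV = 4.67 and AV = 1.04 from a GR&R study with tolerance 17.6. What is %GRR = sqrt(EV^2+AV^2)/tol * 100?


GRR = sqrt(EV^2 + AV^2) = sqrt(4.67^2 + 1.04^2) = 4.7844017
%GRR = GRR / tol * 100 = 4.7844017 / 17.6 * 100
%GRR = 27.1841

27.1841


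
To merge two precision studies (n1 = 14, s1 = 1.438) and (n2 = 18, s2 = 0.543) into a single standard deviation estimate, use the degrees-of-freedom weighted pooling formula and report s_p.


s_p = sqrt(((n1-1)*s1^2 + (n2-1)*s2^2) / (n1+n2-2))
numerator = (14-1)*1.438^2 + (18-1)*0.543^2 = 26.881972 + 5.012433 = 31.894405
denominator = 14 + 18 - 2 = 30
s_p^2 = 31.894405 / 30 = 1.0631468
s_p = sqrt(1.0631468) = 1.0311

1.0311


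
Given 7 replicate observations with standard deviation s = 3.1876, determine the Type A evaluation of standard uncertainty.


u_A = s / sqrt(n)
u_A = 3.1876 / sqrt(7)
u_A = 3.1876 / 2.6457513
u_A = 1.2048

1.2048


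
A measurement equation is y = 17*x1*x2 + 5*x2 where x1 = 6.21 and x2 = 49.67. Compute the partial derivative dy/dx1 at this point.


y = 17*x1*x2 + 5*x2
dy/dx1 = 17*x2
Evaluate at x2 = 49.67: c1 = 17 * 49.67
c1 = 844.3900

844.3900


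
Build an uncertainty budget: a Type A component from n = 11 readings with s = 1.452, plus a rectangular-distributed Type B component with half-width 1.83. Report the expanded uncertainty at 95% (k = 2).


u_A = s / sqrt(n) = 1.452 / sqrt(11) = 0.43779447
u_B = half_width / sqrt(3) = 1.83 / sqrt(3) = 1.056551
uc = sqrt(u_A^2 + u_B^2) = sqrt(0.43779447^2 + 1.056551^2) = 1.1436625
U = k * uc = 2 * 1.1436625
U = 2.2873

2.2873


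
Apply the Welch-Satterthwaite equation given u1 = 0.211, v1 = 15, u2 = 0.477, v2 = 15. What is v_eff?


uc = sqrt(u1^2 + u2^2) = sqrt(0.211^2 + 0.477^2) = 0.52158413
v_eff = uc^4 / (u1^4/v1 + u2^4/v2)
= 0.52158413^4 / (0.211^4/15 + 0.477^4/15)
= 0.074011205 / 0.0035834377
v_eff = 20.6537

20.6537


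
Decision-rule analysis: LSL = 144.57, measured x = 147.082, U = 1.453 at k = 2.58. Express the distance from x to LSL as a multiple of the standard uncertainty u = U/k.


u = U / k = 1.453 / 2.58 = 0.56317829
margin = |LSL - x| = |144.57 - 147.082| = 2.512
z = margin / u = 2.512 / 0.56317829
z = 4.4604

4.4604


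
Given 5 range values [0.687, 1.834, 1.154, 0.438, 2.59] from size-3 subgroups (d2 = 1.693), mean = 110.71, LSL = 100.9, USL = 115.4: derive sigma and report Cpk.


R_bar = (0.687 + 1.834 + 1.154 + 0.438 + 2.59) / 5 = 1.3406
sigma = R_bar / d2 = 1.3406 / 1.693 = 0.79184879
Cp = (USL - LSL)/(6*sigma) = (115.4 - 100.9)/(6*0.79184879) = 3.0519
Cpu = (115.4 - 110.71)/(3*0.79184879) = 1.9743
Cpl = (110.71 - 100.9)/(3*0.79184879) = 4.1296
Cpk = min(Cpu, Cpl) = 1.9743

1.9743


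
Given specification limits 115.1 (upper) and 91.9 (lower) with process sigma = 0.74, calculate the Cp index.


Cp = (USL - LSL) / (6 * sigma)
= (115.1 - 91.9) / (6 * 0.74)
= 23.2000 / 4.4400
= 5.2252

5.2252


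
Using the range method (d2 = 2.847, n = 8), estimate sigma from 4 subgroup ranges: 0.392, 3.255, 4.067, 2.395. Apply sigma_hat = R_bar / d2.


R_bar = (0.392 + 3.255 + 4.067 + 2.395) / 4
R_bar = 10.109 / 4 = 2.52725
sigma_hat = R_bar / d2 = 2.52725 / 2.847 = 0.8877

0.8877


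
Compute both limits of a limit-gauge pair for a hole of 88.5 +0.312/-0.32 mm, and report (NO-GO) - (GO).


GO = nominal - lower_tol (smallest hole = maximum material condition)
GO = 88.5 - 0.32 = 88.18
NO-GO = nominal + upper_tol (largest hole = least material condition)
NO-GO = 88.5 + 0.312 = 88.812
spread = NO-GO - GO = 88.812 - 88.18 = 0.6320

0.6320


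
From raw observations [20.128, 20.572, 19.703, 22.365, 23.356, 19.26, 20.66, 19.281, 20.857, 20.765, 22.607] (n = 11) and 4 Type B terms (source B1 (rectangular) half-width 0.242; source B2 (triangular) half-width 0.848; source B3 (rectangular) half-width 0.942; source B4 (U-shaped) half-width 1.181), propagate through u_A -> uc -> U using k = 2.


mean = (20.128 + 20.572 + 19.703 + 22.365 + 23.356 + 19.26 + 20.66 + 19.281 + 20.857 + 20.765 + 22.607) / 11 = 20.86854545
s = sqrt(sum((x - mean)^2)/(n-1)) = 1.3640359
u_A = s / sqrt(n) = 1.3640359 / sqrt(11) = 0.4112723
u_B1 = 0.242 / sqrt(3) = 0.13971877
u_B2 = 0.848 / sqrt(6) = 0.34619455
u_B3 = 0.942 / sqrt(3) = 0.54386395
u_B4 = 1.181 / sqrt(2) = 0.83509311
uc = sqrt(0.4112723^2 + 0.13971877^2 + 0.34619455^2 + 0.54386395^2 + 0.83509311^2) = 1.1409143
U = k * uc = 2 * 1.1409143
U = 2.2818

2.2818


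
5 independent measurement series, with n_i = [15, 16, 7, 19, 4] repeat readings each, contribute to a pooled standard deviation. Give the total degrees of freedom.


nu = sum_i (n_i - 1)
nu = ((15 - 1) + (16 - 1) + (7 - 1) + (19 - 1) + (4 - 1))
nu = 14 + 15 + 6 + 18 + 3
nu = 56

56


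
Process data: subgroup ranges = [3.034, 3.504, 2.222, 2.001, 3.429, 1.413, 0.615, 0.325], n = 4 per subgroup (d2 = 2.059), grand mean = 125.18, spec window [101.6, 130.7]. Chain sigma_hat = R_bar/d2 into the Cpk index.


R_bar = (3.034 + 3.504 + 2.222 + 2.001 + 3.429 + 1.413 + 0.615 + 0.325) / 8 = 2.067875
sigma = R_bar / d2 = 2.067875 / 2.059 = 1.0043103
Cp = (USL - LSL)/(6*sigma) = (130.7 - 101.6)/(6*1.0043103) = 4.8292
Cpu = (130.7 - 125.18)/(3*1.0043103) = 1.8321
Cpl = (125.18 - 101.6)/(3*1.0043103) = 7.8263
Cpk = min(Cpu, Cpl) = 1.8321

1.8321


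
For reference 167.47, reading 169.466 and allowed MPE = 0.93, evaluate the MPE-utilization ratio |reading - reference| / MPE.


e = indication - reference = 169.466 - 167.47 = 1.9960
|e| = 1.9960
ratio = |e| / MPE = 1.9960 / 0.93
ratio = 2.1462

2.1462


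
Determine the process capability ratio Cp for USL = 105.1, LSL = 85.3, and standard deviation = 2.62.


Cp = (USL - LSL) / (6 * sigma)
= (105.1 - 85.3) / (6 * 2.62)
= 19.8000 / 15.7200
= 1.2595

1.2595


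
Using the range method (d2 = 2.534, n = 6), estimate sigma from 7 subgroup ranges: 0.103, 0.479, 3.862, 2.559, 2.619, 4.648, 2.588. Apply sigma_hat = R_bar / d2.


R_bar = (0.103 + 0.479 + 3.862 + 2.559 + 2.619 + 4.648 + 2.588) / 7
R_bar = 16.858 / 7 = 2.4082857
sigma_hat = R_bar / d2 = 2.4082857 / 2.534 = 0.9504

0.9504


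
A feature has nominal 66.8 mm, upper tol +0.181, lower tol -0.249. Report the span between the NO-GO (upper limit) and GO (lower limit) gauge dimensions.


GO = nominal - lower_tol (smallest hole = maximum material condition)
GO = 66.8 - 0.249 = 66.551
NO-GO = nominal + upper_tol (largest hole = least material condition)
NO-GO = 66.8 + 0.181 = 66.981
spread = NO-GO - GO = 66.981 - 66.551 = 0.4300

0.4300


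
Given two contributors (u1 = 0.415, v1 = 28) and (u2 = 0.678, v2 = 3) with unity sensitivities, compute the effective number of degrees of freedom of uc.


uc = sqrt(u1^2 + u2^2) = sqrt(0.415^2 + 0.678^2) = 0.79492704
v_eff = uc^4 / (u1^4/v1 + u2^4/v2)
= 0.79492704^4 / (0.415^4/28 + 0.678^4/3)
= 0.39930898 / 0.071495797
v_eff = 5.5851

5.5851


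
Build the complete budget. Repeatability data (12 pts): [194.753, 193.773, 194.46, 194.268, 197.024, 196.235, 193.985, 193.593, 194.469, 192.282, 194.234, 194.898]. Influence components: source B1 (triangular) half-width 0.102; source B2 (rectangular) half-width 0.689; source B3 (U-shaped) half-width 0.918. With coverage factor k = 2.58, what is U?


mean = (194.753 + 193.773 + 194.46 + 194.268 + 197.024 + 196.235 + 193.985 + 193.593 + 194.469 + 192.282 + 194.234 + 194.898) / 12 = 194.4978333
s = sqrt(sum((x - mean)^2)/(n-1)) = 1.2160377
u_A = s / sqrt(n) = 1.2160377 / sqrt(12) = 0.35103985
u_B1 = 0.102 / sqrt(6) = 0.041641326
u_B2 = 0.689 / sqrt(3) = 0.39779434
u_B3 = 0.918 / sqrt(2) = 0.64912403
uc = sqrt(0.35103985^2 + 0.041641326^2 + 0.39779434^2 + 0.64912403^2) = 0.83938389
U = k * uc = 2.58 * 0.83938389
U = 2.1656

2.1656


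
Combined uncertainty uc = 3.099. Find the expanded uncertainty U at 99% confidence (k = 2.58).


U = k * uc
U = 2.58 * 3.099
U = 7.9954

7.9954


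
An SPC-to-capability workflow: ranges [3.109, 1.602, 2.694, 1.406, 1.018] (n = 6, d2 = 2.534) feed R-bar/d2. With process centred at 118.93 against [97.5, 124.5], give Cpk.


R_bar = (3.109 + 1.602 + 2.694 + 1.406 + 1.018) / 5 = 1.9658
sigma = R_bar / d2 = 1.9658 / 2.534 = 0.77576953
Cp = (USL - LSL)/(6*sigma) = (124.5 - 97.5)/(6*0.77576953) = 5.8007
Cpu = (124.5 - 118.93)/(3*0.77576953) = 2.3933
Cpl = (118.93 - 97.5)/(3*0.77576953) = 9.2081
Cpk = min(Cpu, Cpl) = 2.3933

2.3933


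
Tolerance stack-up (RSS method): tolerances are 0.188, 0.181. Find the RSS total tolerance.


RSS = sqrt(0.188^2 + 0.181^2)
= sqrt(0.068105)
= 0.2610

0.2610


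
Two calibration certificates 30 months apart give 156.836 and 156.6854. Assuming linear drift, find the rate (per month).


rate = (v2 - v1) / months
= (156.6854 - 156.836) / 30
= -0.1506 / 30
= -0.0050

-0.0050


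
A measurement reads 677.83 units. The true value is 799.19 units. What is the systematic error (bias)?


Systematic error = measured - true
= 677.83 - 799.19
= -121.3600

-121.3600


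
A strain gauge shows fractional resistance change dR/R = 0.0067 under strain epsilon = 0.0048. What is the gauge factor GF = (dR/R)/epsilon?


GF = (dR/R) / epsilon
= 0.0067 / 0.0048
= 1.3958

1.3958


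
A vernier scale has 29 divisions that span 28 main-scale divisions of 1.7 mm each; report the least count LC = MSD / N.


LC = MSD / n_div
= 1.7 / 29
= 0.0586

0.0586


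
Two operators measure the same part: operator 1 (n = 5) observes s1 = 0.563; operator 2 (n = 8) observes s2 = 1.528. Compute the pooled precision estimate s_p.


s_p = sqrt(((n1-1)*s1^2 + (n2-1)*s2^2) / (n1+n2-2))
numerator = (5-1)*0.563^2 + (8-1)*1.528^2 = 1.267876 + 16.343488 = 17.611364
denominator = 5 + 8 - 2 = 11
s_p^2 = 17.611364 / 11 = 1.6010331
s_p = sqrt(1.6010331) = 1.2653

1.2653


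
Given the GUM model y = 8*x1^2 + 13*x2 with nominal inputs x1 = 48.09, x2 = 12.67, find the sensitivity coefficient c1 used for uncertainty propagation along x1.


y = 8*x1^2 + 13*x2
dy/dx1 = 2*8*x1
Evaluate at x1 = 48.09: c1 = 16 * 48.09
c1 = 769.4400

769.4400


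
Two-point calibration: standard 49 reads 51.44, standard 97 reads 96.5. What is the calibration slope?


slope = (y2 - y1) / (x2 - x1)
= (96.5 - 51.44) / (97 - 49)
= 45.0600 / 48
= 0.9388

0.9388


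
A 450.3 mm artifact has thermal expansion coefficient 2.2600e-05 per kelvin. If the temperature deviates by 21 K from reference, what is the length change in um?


dL = L * alpha * dT
= 450.3 * 2.2600e-05 * 21
= 0.2137124 mm
dL_um = 0.2137124 * 1000 = 213.7124 um

213.7124
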